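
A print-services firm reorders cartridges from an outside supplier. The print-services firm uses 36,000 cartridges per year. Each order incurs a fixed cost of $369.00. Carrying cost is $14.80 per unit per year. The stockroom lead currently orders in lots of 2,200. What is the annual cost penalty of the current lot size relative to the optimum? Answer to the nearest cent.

EOQ = √(2DS/H) = √(2 × 36,000 × 369 / 14.8) ≈ 1339.83.
Cost at Q* = (D/Q*)S + (Q*/2)H = √(2DSH) ≈ $19,829.43.
Cost at Q = 2,200: (36,000/2,200)×369 + (2,200/2)×14.8 = $6,038.18 + $16,280.00 = $22,318.18.
Excess = $22,318.18 − $19,829.43 = $2,488.75.

Extra cost ≈ $2,488.75 per year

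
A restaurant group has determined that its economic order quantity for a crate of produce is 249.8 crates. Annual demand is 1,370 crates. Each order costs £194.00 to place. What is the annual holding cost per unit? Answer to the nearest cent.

The basic EOQ model gives Q* = √(2DS/H); rearrange for the unknown.
From Q* = √(2DS/H): H = 2DS / Q*² = 2 × 1,370 × 194 / 249.8² = 8.5186.

H ≈ £8.52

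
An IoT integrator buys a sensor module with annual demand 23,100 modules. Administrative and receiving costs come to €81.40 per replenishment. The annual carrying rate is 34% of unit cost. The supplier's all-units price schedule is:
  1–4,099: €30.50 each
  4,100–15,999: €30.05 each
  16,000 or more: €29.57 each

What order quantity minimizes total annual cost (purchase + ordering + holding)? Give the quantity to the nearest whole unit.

Q* ≈ 602 modules

Holding cost per unit per year at price C is H = 0.34·C.
Candidates are each tier's EOQ (if it falls in that tier) and each price-break quantity.
EOQ at €30.50 = 602.2 (feasible in tier 1): TC = 23,100×€30.50 + (23,100/602.2)×81.4 + (602.2/2)×0.34×€30.50 = €710,794.86.
EOQ at €30.05 = 606.7 < 4100, so use break Q=4100: TC = 23,100×€30.05 + (23,100/4100.0)×81.4 + (4100.0/2)×0.34×€30.05 = €715,558.47.
EOQ at €29.57 = 611.6 < 16000, so use break Q=16000: TC = 23,100×€29.57 + (23,100/16000.0)×81.4 + (16000.0/2)×0.34×€29.57 = €763,614.92.
Lowest total cost is €710,794.86 at Q = 602.2.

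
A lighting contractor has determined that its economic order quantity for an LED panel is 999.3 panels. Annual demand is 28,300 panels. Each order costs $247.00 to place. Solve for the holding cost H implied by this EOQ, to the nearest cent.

H ≈ $14.00

The basic EOQ model gives Q* = √(2DS/H); rearrange for the unknown.
From Q* = √(2DS/H): H = 2DS / Q*² = 2 × 28,300 × 247 / 999.3² = 13.9998.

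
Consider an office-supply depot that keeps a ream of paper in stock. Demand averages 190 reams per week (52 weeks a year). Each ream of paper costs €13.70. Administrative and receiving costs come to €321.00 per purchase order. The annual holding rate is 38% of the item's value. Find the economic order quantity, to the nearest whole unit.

Q* ≈ 1,104 reams

Annual demand D = 190 × 52 = 9,880.
Holding cost H = 0.38 × €13.70 = €5.2060 per unit per year.
EOQ = √(2DS / H) = √(2 × 9,880 × 321 / 5.206).
= √(6,342,960 / 5.206) = √1,218,394.1606 ≈ 1103.809.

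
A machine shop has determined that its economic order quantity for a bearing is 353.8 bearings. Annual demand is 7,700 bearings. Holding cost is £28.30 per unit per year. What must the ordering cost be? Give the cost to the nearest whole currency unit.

The basic EOQ model gives Q* = √(2DS/H); rearrange for the unknown.
From Q* = √(2DS/H): S = Q*²H / (2D) = 353.8² × 28.3 / (2 × 7,700) = 230.0284.

S ≈ £230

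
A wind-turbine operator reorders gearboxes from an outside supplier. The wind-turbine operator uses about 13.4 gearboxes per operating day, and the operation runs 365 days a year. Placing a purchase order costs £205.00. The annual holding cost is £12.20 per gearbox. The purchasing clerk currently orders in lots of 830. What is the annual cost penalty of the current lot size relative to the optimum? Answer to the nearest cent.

Annual demand D = 13.4 × 365 = 4,891.
EOQ = √(2DS/H) = √(2 × 4,891 × 205 / 12.2) ≈ 405.43.
Cost at Q* = (D/Q*)S + (Q*/2)H = √(2DSH) ≈ £4,946.19.
Cost at Q = 830: (4,891/830)×205 + (830/2)×12.2 = £1,208.02 + £5,063.00 = £6,271.02.
Excess = £6,271.02 − £4,946.19 = £1,324.83.

Extra cost ≈ £1,324.83 per year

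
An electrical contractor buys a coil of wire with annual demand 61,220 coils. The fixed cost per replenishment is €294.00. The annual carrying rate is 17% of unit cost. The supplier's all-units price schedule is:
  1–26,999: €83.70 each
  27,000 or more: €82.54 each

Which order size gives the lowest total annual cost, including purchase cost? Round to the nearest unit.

Holding cost per unit per year at price C is H = 0.17·C.
Evaluate total cost at each tier's feasible EOQ or, if the EOQ is below the tier, at the tier's minimum quantity.
EOQ at €83.70 = 1590.6 (feasible in tier 1): TC = 61,220×€83.70 + (61,220/1590.6)×294 + (1590.6/2)×0.17×€83.70 = €5,146,745.98.
EOQ at €82.54 = 1601.7 < 27000, so use break Q=27000: TC = 61,220×€82.54 + (61,220/27000.0)×294 + (27000.0/2)×0.17×€82.54 = €5,243,194.72.
Lowest total cost is €5,146,745.98 at Q = 1590.6.

Q* ≈ 1,591 coils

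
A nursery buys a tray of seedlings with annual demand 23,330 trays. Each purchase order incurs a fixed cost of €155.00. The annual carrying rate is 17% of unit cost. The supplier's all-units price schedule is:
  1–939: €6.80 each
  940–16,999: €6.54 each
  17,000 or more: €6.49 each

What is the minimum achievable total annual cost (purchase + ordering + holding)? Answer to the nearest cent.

Holding cost per unit per year at price C is H = 0.17·C.
Evaluate total cost at each tier's feasible EOQ or, if the EOQ is below the tier, at the tier's minimum quantity.
Tier 1 (€6.80): EOQ = 2501.3 exceeds tier's upper bound 939, so this tier is dominated.
EOQ at €6.54 = 2550.5 (feasible in tier 2): TC = 23,330×€6.54 + (23,330/2550.5)×155 + (2550.5/2)×0.17×€6.54 = €155,413.84.
EOQ at €6.49 = 2560.3 < 17000, so use break Q=17000: TC = 23,330×€6.49 + (23,330/17000.0)×155 + (17000.0/2)×0.17×€6.49 = €161,002.46.
Lowest total cost among the candidates is at Q = 2550.5.

TC* ≈ €155,413.84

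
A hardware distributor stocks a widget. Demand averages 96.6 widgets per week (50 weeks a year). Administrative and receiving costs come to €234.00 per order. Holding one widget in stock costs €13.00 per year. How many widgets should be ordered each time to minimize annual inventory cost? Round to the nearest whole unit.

Q* ≈ 417 widgets

Annual demand D = 96.6 × 50 = 4,830.
EOQ = √(2DS / H) = √(2 × 4,830 × 234 / 13).
= √(2,260,440 / 13) = √173,880 ≈ 416.989.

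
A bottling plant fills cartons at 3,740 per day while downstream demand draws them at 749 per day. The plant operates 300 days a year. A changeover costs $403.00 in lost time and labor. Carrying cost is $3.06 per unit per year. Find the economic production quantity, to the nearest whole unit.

Q* ≈ 8,603 cartons

Annual demand D = 749 × 300 = 224,700.
Production build-up factor (1 − d/p) = 1 − 749/3,740 = 0.7997.
Q* = √(2DS / (H(1 − d/p))) = √(2 × 224,700 × 403 / (3.06 × 0.7997)).
= √(181,108,200 / 2.4472) ≈ 8602.723.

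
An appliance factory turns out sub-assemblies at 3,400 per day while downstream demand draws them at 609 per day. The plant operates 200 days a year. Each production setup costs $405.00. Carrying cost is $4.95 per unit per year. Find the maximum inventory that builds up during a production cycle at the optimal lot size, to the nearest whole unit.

I_max ≈ 4,045 sub-assemblies

Annual demand D = 609 × 200 = 121,800.
Production build-up factor (1 − d/p) = 1 − 609/3,400 = 0.8209.
Q* = √(2DS / (H(1 − d/p))) = √(2 × 121,800 × 405 / (4.95 × 0.8209)).
= √(98,658,000 / 4.0634) ≈ 4927.460.
Maximum inventory = Q*(1 − d/p) = 4927.460 × 0.8209 ≈ 4044.865.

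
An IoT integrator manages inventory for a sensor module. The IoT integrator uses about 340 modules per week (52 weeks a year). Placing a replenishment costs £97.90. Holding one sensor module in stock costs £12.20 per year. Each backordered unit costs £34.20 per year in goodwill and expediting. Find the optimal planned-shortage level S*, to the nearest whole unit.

S* ≈ 163 modules

Annual demand D = 340 × 52 = 17,680.
With planned backorders, Q* = √(2DS/H) · √((H+B)/B).
√(2DS/H) = √(2 × 17,680 × 97.9 / 12.2) = 532.681.
√((H+B)/B) = √((12.2+34.2)/34.2) = 1.1648.
Q* ≈ 620.460.
S* = Q* · H/(H+B) = 620.460 × 12.2/46.4 ≈ 163.138.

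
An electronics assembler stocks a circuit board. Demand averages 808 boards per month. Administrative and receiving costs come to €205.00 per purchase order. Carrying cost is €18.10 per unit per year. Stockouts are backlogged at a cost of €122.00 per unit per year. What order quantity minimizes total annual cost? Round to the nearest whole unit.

Q* ≈ 502 boards

Annual demand D = 808 × 12 = 9,696.
With planned backorders, Q* = √(2DS/H) · √((H+B)/B).
√(2DS/H) = √(2 × 9,696 × 205 / 18.1) = 468.650.
√((H+B)/B) = √((18.1+122)/122) = 1.0716.
Q* ≈ 502.213.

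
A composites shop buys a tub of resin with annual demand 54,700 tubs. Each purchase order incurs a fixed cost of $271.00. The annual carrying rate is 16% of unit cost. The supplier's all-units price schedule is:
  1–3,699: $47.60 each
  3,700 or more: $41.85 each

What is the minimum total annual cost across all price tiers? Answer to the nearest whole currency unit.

Holding cost per unit per year at price C is H = 0.16·C.
Evaluate total cost at each tier's feasible EOQ or, if the EOQ is below the tier, at the tier's minimum quantity.
EOQ at $47.60 = 1973.0 (feasible in tier 1): TC = 54,700×$47.60 + (54,700/1973.0)×271 + (1973.0/2)×0.16×$47.60 = $2,618,746.46.
EOQ at $41.85 = 2104.2 < 3700, so use break Q=3700: TC = 54,700×$41.85 + (54,700/3700.0)×271 + (3700.0/2)×0.16×$41.85 = $2,305,589.01.
Lowest total cost among the candidates is at Q = 3700.0.

TC* ≈ $2,305,589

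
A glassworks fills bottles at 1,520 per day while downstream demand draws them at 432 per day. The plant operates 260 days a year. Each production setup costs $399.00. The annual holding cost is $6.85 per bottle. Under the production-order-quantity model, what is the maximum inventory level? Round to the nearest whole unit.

Annual demand D = 432 × 260 = 112,320.
Production build-up factor (1 − d/p) = 1 − 432/1,520 = 0.7158.
Q* = √(2DS / (H(1 − d/p))) = √(2 × 112,320 × 399 / (6.85 × 0.7158)).
= √(89,631,360 / 4.9032) ≈ 4275.551.
Maximum inventory = Q*(1 − d/p) = 4275.551 × 0.7158 ≈ 3060.394.

I_max ≈ 3,060 bottles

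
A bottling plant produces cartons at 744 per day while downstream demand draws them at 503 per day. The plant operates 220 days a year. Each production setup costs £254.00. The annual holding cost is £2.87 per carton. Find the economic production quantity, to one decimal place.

Q* ≈ 7,776.1 cartons

Annual demand D = 503 × 220 = 110,660.
Production build-up factor (1 − d/p) = 1 − 503/744 = 0.3239.
Q* = √(2DS / (H(1 − d/p))) = √(2 × 110,660 × 254 / (2.87 × 0.3239)).
= √(56,215,280 / 0.9297) ≈ 7776.142.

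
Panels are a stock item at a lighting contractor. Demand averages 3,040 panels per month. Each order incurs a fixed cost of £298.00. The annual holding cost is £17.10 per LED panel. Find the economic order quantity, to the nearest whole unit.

Q* ≈ 1,128 panels

Annual demand D = 3,040 × 12 = 36,480.
EOQ = √(2DS / H) = √(2 × 36,480 × 298 / 17.1).
= √(21,742,080 / 17.1) = √1,271,466.6667 ≈ 1127.593.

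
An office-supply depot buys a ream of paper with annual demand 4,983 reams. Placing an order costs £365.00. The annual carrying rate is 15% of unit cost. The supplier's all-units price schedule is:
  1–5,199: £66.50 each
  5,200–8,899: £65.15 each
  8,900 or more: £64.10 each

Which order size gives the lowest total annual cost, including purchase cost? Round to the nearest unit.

Q* ≈ 604 reams

Holding cost per unit per year at price C is H = 0.15·C.
For each price level, check whether its EOQ is feasible; otherwise the best quantity at that price is the breakpoint.
EOQ at £66.50 = 603.9 (feasible in tier 1): TC = 4,983×£66.50 + (4,983/603.9)×365 + (603.9/2)×0.15×£66.50 = £337,393.20.
EOQ at £65.15 = 610.1 < 5200, so use break Q=5200: TC = 4,983×£65.15 + (4,983/5200.0)×365 + (5200.0/2)×0.15×£65.15 = £350,400.72.
EOQ at £64.10 = 615.1 < 8900, so use break Q=8900: TC = 4,983×£64.10 + (4,983/8900.0)×365 + (8900.0/2)×0.15×£64.10 = £362,401.41.
Lowest total cost is £337,393.20 at Q = 603.9.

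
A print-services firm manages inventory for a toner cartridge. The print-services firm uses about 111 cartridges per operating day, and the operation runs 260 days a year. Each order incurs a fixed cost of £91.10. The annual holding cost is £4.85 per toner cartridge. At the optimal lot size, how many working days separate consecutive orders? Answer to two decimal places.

Annual demand D = 111 × 260 = 28,860.
The optimal lot size = √(2DS/H) = √(2 × 28,860 × 91.1 / 4.85) ≈ 1041.24.
Cycle time = Q*/D × 260 = 1041.24 / 28,860 × 260 ≈ 9.381 days.

T ≈ 9.38 days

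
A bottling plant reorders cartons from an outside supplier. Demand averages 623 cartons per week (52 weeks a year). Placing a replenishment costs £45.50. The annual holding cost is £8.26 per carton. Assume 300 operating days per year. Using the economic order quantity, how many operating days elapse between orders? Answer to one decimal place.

Annual demand D = 623 × 52 = 32,396.
The optimal lot size = √(2DS/H) = √(2 × 32,396 × 45.5 / 8.26) ≈ 597.42.
Cycle time = Q*/D × 300 = 597.42 / 32,396 × 300 ≈ 5.532 days.

T ≈ 5.5 days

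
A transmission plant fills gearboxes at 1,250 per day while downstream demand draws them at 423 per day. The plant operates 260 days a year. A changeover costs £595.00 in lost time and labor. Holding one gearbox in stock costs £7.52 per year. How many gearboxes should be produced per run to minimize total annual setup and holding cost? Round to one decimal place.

Q* ≈ 5,128.9 gearboxes

Annual demand D = 423 × 260 = 109,980.
Production build-up factor (1 − d/p) = 1 − 423/1,250 = 0.6616.
Q* = √(2DS / (H(1 − d/p))) = √(2 × 109,980 × 595 / (7.52 × 0.6616)).
= √(130,876,200 / 4.9752) ≈ 5128.893.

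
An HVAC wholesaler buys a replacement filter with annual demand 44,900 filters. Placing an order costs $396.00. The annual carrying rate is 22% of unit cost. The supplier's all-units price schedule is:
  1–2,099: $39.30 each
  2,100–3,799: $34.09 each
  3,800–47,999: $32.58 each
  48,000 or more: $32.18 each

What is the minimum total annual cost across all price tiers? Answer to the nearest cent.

TC* ≈ $1,481,139.49

Holding cost per unit per year at price C is H = 0.22·C.
Candidates are each tier's EOQ (if it falls in that tier) and each price-break quantity.
EOQ at $39.30 = 2028.0 (feasible in tier 1): TC = 44,900×$39.30 + (44,900/2028.0)×396 + (2028.0/2)×0.22×$39.30 = $1,782,104.50.
EOQ at $34.09 = 2177.5 (feasible in tier 2): TC = 44,900×$34.09 + (44,900/2177.5)×396 + (2177.5/2)×0.22×$34.09 = $1,546,971.92.
EOQ at $32.58 = 2227.4 < 3800, so use break Q=3800: TC = 44,900×$32.58 + (44,900/3800.0)×396 + (3800.0/2)×0.22×$32.58 = $1,481,139.49.
EOQ at $32.18 = 2241.2 < 48000, so use break Q=48000: TC = 44,900×$32.18 + (44,900/48000.0)×396 + (48000.0/2)×0.22×$32.18 = $1,615,162.82.
Lowest total cost among the candidates is at Q = 3800.0.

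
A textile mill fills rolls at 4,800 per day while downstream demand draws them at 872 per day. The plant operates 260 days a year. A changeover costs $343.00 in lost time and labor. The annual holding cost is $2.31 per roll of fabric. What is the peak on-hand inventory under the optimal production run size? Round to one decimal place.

Annual demand D = 872 × 260 = 226,720.
Production build-up factor (1 − d/p) = 1 − 872/4,800 = 0.8183.
Q* = √(2DS / (H(1 − d/p))) = √(2 × 226,720 × 343 / (2.31 × 0.8183)).
= √(155,529,920 / 1.8904) ≈ 9070.597.
Maximum inventory = Q*(1 − d/p) = 9070.597 × 0.8183 ≈ 7422.772.

I_max ≈ 7,422.8 rolls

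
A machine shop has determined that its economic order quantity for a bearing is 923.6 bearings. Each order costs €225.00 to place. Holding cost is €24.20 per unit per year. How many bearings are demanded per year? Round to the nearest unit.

Squaring Q* = √(2DS/H) gives Q*² = 2DS/H.
From Q* = √(2DS/H): D = Q*²H / (2S) = 923.6² × 24.2 / (2 × 225) = 45874.432.

D ≈ 45,874 bearings per year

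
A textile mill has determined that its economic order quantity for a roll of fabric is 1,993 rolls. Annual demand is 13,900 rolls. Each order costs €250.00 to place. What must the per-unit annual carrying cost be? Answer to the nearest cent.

H ≈ €1.75

Invert the EOQ relation Q*² = 2DS/H.
From Q* = √(2DS/H): H = 2DS / Q*² = 2 × 13,900 × 250 / 1,993² = 1.7497.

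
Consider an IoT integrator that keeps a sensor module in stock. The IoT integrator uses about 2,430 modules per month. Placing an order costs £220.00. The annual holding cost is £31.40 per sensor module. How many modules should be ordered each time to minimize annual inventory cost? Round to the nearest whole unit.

Annual demand D = 2,430 × 12 = 29,160.
EOQ = √(2DS / H) = √(2 × 29,160 × 220 / 31.4).
= √(12,830,400 / 31.4) = √408,611.465 ≈ 639.227.

Q* ≈ 639 modules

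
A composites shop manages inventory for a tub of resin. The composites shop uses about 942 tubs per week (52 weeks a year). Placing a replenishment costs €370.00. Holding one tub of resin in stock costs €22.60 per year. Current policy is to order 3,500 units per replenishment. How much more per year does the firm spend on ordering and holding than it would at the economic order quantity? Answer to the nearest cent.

Extra cost ≈ €16,106.49 per year

Annual demand D = 942 × 52 = 48,984.
EOQ = √(2DS/H) = √(2 × 48,984 × 370 / 22.6) ≈ 1266.45.
Cost at Q* = (D/Q*)S + (Q*/2)H = √(2DSH) ≈ €28,621.82.
Cost at Q = 3,500: (48,984/3,500)×370 + (3,500/2)×22.6 = €5,178.31 + €39,550.00 = €44,728.31.
Excess = €44,728.31 − €28,621.82 = €16,106.49.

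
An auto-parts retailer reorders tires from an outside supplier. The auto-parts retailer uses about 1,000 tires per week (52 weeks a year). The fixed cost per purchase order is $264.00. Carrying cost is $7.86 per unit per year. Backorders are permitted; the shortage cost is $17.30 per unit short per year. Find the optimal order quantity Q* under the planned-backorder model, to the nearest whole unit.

Q* ≈ 2,254 tires

Annual demand D = 1,000 × 52 = 52,000.
With planned backorders, Q* = √(2DS/H) · √((H+B)/B).
√(2DS/H) = √(2 × 52,000 × 264 / 7.86) = 1868.992.
√((H+B)/B) = √((7.86+17.3)/17.3) = 1.2060.
Q* ≈ 2253.926.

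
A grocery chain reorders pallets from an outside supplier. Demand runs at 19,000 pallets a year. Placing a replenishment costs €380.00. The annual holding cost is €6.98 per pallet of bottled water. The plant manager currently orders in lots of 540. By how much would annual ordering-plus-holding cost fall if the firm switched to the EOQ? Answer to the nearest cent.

EOQ = √(2DS/H) = √(2 × 19,000 × 380 / 6.98) ≈ 1438.32.
Cost at Q* = (D/Q*)S + (Q*/2)H = √(2DSH) ≈ €10,039.48.
Cost at Q = 540: (19,000/540)×380 + (540/2)×6.98 = €13,370.37 + €1,884.60 = €15,254.97.
Excess = €15,254.97 − €10,039.48 = €5,215.49.

Extra cost ≈ €5,215.49 per year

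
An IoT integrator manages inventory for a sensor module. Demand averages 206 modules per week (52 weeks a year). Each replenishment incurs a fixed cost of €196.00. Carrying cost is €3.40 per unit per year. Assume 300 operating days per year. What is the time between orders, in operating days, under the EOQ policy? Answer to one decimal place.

T ≈ 31.1 days

Annual demand D = 206 × 52 = 10,712.
EOQ = √(2DS/H) = √(2 × 10,712 × 196 / 3.4) ≈ 1111.32.
Cycle time = Q*/D × 300 = 1111.32 / 10,712 × 300 ≈ 31.124 days.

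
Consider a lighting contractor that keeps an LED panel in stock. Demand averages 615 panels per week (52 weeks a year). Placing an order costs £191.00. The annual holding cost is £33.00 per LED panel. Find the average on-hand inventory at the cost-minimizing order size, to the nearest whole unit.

Average inventory ≈ 304 panels

Annual demand D = 615 × 52 = 31,980.
EOQ = √(2DS/H) = √(2 × 31,980 × 191 / 33) ≈ 608.43.
Average inventory = Q*/2 ≈ 608.43 / 2 = 304.217.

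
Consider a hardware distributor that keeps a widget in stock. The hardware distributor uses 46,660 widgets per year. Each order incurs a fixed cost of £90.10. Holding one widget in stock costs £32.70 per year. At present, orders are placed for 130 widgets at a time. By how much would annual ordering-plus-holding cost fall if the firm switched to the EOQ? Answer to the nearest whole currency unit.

Extra cost ≈ £17,883 per year

EOQ = √(2DS/H) = √(2 × 46,660 × 90.1 / 32.7) ≈ 507.08.
Cost at Q* = (D/Q*)S + (Q*/2)H = √(2DSH) ≈ £16,581.49.
Cost at Q = 130: (46,660/130)×90.1 + (130/2)×32.7 = £32,338.97 + £2,125.50 = £34,464.47.
Excess = £34,464.47 − £16,581.49 = £17,882.98.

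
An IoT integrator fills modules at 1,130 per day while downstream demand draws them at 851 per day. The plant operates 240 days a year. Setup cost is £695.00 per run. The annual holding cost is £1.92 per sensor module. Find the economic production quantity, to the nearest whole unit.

Q* ≈ 24,472 modules

Annual demand D = 851 × 240 = 204,240.
Production build-up factor (1 − d/p) = 1 − 851/1,130 = 0.2469.
Q* = √(2DS / (H(1 − d/p))) = √(2 × 204,240 × 695 / (1.92 × 0.2469)).
= √(283,893,600 / 0.4741) ≈ 24471.709.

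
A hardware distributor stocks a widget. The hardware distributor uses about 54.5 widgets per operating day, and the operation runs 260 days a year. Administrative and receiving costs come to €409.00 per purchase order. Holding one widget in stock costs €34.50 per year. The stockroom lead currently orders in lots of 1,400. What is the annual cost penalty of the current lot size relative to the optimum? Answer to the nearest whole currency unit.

Extra cost ≈ €8,292 per year

Annual demand D = 54.5 × 260 = 14,170.
EOQ = √(2DS/H) = √(2 × 14,170 × 409 / 34.5) ≈ 579.63.
Cost at Q* = (D/Q*)S + (Q*/2)H = √(2DSH) ≈ €19,997.29.
Cost at Q = 1,400: (14,170/1,400)×409 + (1,400/2)×34.5 = €4,139.66 + €24,150.00 = €28,289.66.
Excess = €28,289.66 − €19,997.29 = €8,292.38.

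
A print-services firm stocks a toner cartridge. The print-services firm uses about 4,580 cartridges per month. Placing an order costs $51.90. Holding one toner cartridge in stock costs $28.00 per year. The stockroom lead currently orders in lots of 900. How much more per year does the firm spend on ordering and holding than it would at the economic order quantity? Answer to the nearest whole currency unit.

Annual demand D = 4,580 × 12 = 54,960.
EOQ = √(2DS/H) = √(2 × 54,960 × 51.9 / 28) ≈ 451.38.
Cost at Q* = (D/Q*)S + (Q*/2)H = √(2DSH) ≈ $12,638.66.
Cost at Q = 900: (54,960/900)×51.9 + (900/2)×28 = $3,169.36 + $12,600.00 = $15,769.36.
Excess = $15,769.36 − $12,638.66 = $3,130.70.

Extra cost ≈ $3,131 per year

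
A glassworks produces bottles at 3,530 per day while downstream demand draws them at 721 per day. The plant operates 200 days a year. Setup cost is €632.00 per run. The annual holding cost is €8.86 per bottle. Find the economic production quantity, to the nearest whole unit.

Q* ≈ 5,085 bottles

Annual demand D = 721 × 200 = 144,200.
Production build-up factor (1 − d/p) = 1 − 721/3,530 = 0.7958.
Q* = √(2DS / (H(1 − d/p))) = √(2 × 144,200 × 632 / (8.86 × 0.7958)).
= √(182,268,800 / 7.0504) ≈ 5084.530.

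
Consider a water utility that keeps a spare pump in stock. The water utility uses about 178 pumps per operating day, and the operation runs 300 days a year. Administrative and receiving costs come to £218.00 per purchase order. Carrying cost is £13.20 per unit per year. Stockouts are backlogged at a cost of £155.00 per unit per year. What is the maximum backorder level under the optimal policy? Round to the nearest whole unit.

Annual demand D = 178 × 300 = 53,400.
With planned backorders, Q* = √(2DS/H) · √((H+B)/B).
√(2DS/H) = √(2 × 53,400 × 218 / 13.2) = 1328.088.
√((H+B)/B) = √((13.2+155)/155) = 1.0417.
Q* ≈ 1383.484.
S* = Q* · H/(H+B) = 1383.484 × 13.2/168.2 ≈ 108.573.

S* ≈ 109 pumps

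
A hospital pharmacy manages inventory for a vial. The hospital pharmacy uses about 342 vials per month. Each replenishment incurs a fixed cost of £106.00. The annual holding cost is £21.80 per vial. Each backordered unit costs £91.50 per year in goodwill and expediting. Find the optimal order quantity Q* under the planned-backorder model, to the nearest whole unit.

Q* ≈ 222 vials

Annual demand D = 342 × 12 = 4,104.
With planned backorders, Q* = √(2DS/H) · √((H+B)/B).
√(2DS/H) = √(2 × 4,104 × 106 / 21.8) = 199.776.
√((H+B)/B) = √((21.8+91.5)/91.5) = 1.1128.
Q* ≈ 222.304.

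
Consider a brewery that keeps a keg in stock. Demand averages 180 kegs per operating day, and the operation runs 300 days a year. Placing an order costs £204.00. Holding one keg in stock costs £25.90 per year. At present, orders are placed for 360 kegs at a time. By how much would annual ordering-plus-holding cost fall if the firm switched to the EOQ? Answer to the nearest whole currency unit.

Extra cost ≈ £11,374 per year

Annual demand D = 180 × 300 = 54,000.
EOQ = √(2DS/H) = √(2 × 54,000 × 204 / 25.9) ≈ 922.31.
Cost at Q* = (D/Q*)S + (Q*/2)H = √(2DSH) ≈ £23,887.84.
Cost at Q = 360: (54,000/360)×204 + (360/2)×25.9 = £30,600.00 + £4,662.00 = £35,262.00.
Excess = £35,262.00 − £23,887.84 = £11,374.16.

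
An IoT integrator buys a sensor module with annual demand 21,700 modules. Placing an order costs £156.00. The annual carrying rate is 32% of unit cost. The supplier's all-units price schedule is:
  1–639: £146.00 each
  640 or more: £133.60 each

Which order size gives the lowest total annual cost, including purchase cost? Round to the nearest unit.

Holding cost per unit per year at price C is H = 0.32·C.
Evaluate total cost at each tier's feasible EOQ or, if the EOQ is below the tier, at the tier's minimum quantity.
EOQ at £146.00 = 380.7 (feasible in tier 1): TC = 21,700×£146.00 + (21,700/380.7)×156 + (380.7/2)×0.32×£146.00 = £3,185,985.19.
EOQ at £133.60 = 398.0 < 640, so use break Q=640: TC = 21,700×£133.60 + (21,700/640.0)×156 + (640.0/2)×0.32×£133.60 = £2,918,090.02.
Lowest total cost is £2,918,090.02 at Q = 640.0.

Q* ≈ 640 modules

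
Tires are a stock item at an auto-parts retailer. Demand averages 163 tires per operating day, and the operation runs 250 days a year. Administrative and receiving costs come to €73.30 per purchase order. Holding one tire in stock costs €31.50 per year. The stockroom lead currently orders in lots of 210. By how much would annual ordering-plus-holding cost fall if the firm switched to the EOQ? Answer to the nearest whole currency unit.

Annual demand D = 163 × 250 = 40,750.
EOQ = √(2DS/H) = √(2 × 40,750 × 73.3 / 31.5) ≈ 435.49.
Cost at Q* = (D/Q*)S + (Q*/2)H = √(2DSH) ≈ €13,717.85.
Cost at Q = 210: (40,750/210)×73.3 + (210/2)×31.5 = €14,223.69 + €3,307.50 = €17,531.19.
Excess = €17,531.19 − €13,717.85 = €3,813.34.

Extra cost ≈ €3,813 per year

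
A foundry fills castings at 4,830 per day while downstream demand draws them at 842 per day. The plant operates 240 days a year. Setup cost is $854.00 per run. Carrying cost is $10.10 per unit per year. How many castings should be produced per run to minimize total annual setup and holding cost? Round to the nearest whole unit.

Q* ≈ 6,433 castings

Annual demand D = 842 × 240 = 202,080.
Production build-up factor (1 − d/p) = 1 − 842/4,830 = 0.8257.
Q* = √(2DS / (H(1 − d/p))) = √(2 × 202,080 × 854 / (10.1 × 0.8257)).
= √(345,152,640 / 8.3393) ≈ 6433.405.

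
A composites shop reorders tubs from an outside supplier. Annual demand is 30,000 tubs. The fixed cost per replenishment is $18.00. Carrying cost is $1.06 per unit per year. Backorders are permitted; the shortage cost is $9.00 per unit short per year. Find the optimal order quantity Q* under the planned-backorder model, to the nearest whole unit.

Q* ≈ 1,067 tubs

With planned backorders, Q* = √(2DS/H) · √((H+B)/B).
√(2DS/H) = √(2 × 30,000 × 18 / 1.06) = 1009.390.
√((H+B)/B) = √((1.06+9)/9) = 1.0573.
Q* ≈ 1067.178.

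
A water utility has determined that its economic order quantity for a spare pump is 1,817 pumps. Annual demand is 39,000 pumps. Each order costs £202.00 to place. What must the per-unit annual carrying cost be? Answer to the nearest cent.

The basic EOQ model gives Q* = √(2DS/H); rearrange for the unknown.
From Q* = √(2DS/H): H = 2DS / Q*² = 2 × 39,000 × 202 / 1,817² = 4.7724.

H ≈ £4.77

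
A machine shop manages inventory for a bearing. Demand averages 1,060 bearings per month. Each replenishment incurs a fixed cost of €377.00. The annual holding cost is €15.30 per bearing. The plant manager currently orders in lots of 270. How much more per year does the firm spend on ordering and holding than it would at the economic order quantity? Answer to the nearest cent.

Annual demand D = 1,060 × 12 = 12,720.
EOQ = √(2DS/H) = √(2 × 12,720 × 377 / 15.3) ≈ 791.74.
Cost at Q* = (D/Q*)S + (Q*/2)H = √(2DSH) ≈ €12,113.65.
Cost at Q = 270: (12,720/270)×377 + (270/2)×15.3 = €17,760.89 + €2,065.50 = €19,826.39.
Excess = €19,826.39 − €12,113.65 = €7,712.74.

Extra cost ≈ €7,712.74 per year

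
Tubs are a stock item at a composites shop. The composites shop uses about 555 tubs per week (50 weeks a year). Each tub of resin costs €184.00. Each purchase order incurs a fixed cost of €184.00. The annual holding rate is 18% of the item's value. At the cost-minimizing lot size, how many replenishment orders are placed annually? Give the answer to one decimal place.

N ≈ 50.0 orders per year

Annual demand D = 555 × 50 = 27,750.
Holding cost H = 0.18 × €184.00 = €33.1200 per unit per year.
Q* = √(2DS/H) = √(2 × 27,750 × 184 / 33.12) ≈ 555.28.
Orders per year = D / Q* = 27,750 / 555.28 ≈ 49.975.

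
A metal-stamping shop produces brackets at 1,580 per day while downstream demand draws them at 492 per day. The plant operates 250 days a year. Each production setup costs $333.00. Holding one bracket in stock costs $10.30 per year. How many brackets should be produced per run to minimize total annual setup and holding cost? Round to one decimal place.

Annual demand D = 492 × 250 = 123,000.
Production build-up factor (1 − d/p) = 1 − 492/1,580 = 0.6886.
Q* = √(2DS / (H(1 − d/p))) = √(2 × 123,000 × 333 / (10.3 × 0.6886)).
= √(81,918,000 / 7.0927) ≈ 3398.483.

Q* ≈ 3,398.5 brackets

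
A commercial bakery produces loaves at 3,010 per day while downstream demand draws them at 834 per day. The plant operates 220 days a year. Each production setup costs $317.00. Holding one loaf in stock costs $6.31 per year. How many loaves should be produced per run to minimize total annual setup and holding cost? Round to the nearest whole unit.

Annual demand D = 834 × 220 = 183,480.
Production build-up factor (1 − d/p) = 1 − 834/3,010 = 0.7229.
Q* = √(2DS / (H(1 − d/p))) = √(2 × 183,480 × 317 / (6.31 × 0.7229)).
= √(116,326,320 / 4.5616) ≈ 5049.846.

Q* ≈ 5,050 loaves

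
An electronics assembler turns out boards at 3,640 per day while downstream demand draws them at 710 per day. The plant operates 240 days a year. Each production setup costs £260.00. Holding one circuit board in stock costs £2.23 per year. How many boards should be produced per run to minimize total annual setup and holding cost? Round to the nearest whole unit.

Q* ≈ 7,026 boards

Annual demand D = 710 × 240 = 170,400.
Production build-up factor (1 − d/p) = 1 − 710/3,640 = 0.8049.
Q* = √(2DS / (H(1 − d/p))) = √(2 × 170,400 × 260 / (2.23 × 0.8049)).
= √(88,608,000 / 1.795) ≈ 7025.883.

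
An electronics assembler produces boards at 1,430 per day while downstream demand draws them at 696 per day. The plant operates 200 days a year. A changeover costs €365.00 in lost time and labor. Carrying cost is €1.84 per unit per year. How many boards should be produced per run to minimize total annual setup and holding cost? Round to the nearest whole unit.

Q* ≈ 10,373 boards

Annual demand D = 696 × 200 = 139,200.
Production build-up factor (1 − d/p) = 1 − 696/1,430 = 0.5133.
Q* = √(2DS / (H(1 − d/p))) = √(2 × 139,200 × 365 / (1.84 × 0.5133)).
= √(101,616,000 / 0.9444) ≈ 10372.707.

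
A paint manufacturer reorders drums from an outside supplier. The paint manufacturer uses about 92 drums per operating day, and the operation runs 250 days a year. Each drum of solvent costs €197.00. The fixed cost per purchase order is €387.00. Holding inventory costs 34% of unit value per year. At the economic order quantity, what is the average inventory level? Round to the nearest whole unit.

Average inventory ≈ 258 drums

Annual demand D = 92 × 250 = 23,000.
Holding cost H = 0.34 × €197.00 = €66.9800 per unit per year.
The optimal lot size = √(2DS/H) = √(2 × 23,000 × 387 / 66.98) ≈ 515.54.
Average inventory = Q*/2 ≈ 515.54 / 2 = 257.770.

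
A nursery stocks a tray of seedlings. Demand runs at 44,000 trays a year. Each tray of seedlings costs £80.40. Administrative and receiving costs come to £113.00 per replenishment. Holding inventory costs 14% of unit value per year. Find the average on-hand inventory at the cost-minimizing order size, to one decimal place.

Average inventory ≈ 470.0 trays

Holding cost H = 0.14 × £80.40 = £11.2560 per unit per year.
EOQ = √(2DS/H) = √(2 × 44,000 × 113 / 11.256) ≈ 939.91.
Average inventory = Q*/2 ≈ 939.91 / 2 = 469.957.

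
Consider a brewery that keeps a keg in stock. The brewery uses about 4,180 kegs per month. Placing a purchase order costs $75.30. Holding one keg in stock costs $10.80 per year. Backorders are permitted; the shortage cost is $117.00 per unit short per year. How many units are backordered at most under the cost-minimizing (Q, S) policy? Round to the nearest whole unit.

S* ≈ 74 kegs

Annual demand D = 4,180 × 12 = 50,160.
With planned backorders, Q* = √(2DS/H) · √((H+B)/B).
√(2DS/H) = √(2 × 50,160 × 75.3 / 10.8) = 836.333.
√((H+B)/B) = √((10.8+117)/117) = 1.0451.
Q* ≈ 874.081.
S* = Q* · H/(H+B) = 874.081 × 10.8/127.8 ≈ 73.866.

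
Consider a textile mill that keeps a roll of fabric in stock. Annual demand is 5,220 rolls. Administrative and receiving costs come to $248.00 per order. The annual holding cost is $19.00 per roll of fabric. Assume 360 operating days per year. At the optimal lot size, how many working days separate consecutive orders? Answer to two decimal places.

Q* = √(2DS/H) = √(2 × 5,220 × 248 / 19) ≈ 369.15.
Cycle time = Q*/D × 360 = 369.15 / 5,220 × 360 ≈ 25.458 days.

T ≈ 25.46 days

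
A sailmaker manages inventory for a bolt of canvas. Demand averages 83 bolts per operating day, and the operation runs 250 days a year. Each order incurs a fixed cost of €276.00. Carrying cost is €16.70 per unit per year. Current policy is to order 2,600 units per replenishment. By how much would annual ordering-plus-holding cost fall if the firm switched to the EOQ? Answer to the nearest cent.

Extra cost ≈ €10,082.23 per year

Annual demand D = 83 × 250 = 20,750.
EOQ = √(2DS/H) = √(2 × 20,750 × 276 / 16.7) ≈ 828.17.
Cost at Q* = (D/Q*)S + (Q*/2)H = √(2DSH) ≈ €13,830.47.
Cost at Q = 2,600: (20,750/2,600)×276 + (2,600/2)×16.7 = €2,202.69 + €21,710.00 = €23,912.69.
Excess = €23,912.69 − €13,830.47 = €10,082.23.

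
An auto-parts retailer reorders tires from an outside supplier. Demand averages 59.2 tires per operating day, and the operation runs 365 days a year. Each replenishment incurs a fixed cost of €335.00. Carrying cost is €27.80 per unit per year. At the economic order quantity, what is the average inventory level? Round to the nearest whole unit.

Average inventory ≈ 361 tires

Annual demand D = 59.2 × 365 = 21,608.
The optimal lot size = √(2DS/H) = √(2 × 21,608 × 335 / 27.8) ≈ 721.64.
Average inventory = Q*/2 ≈ 721.64 / 2 = 360.821.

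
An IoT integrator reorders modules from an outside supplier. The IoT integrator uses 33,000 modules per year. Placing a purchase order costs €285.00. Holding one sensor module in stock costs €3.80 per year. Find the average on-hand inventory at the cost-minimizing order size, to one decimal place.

EOQ = √(2DS/H) = √(2 × 33,000 × 285 / 3.8) ≈ 2224.86.
Average inventory = Q*/2 ≈ 2224.86 / 2 = 1112.430.

Average inventory ≈ 1,112.4 modules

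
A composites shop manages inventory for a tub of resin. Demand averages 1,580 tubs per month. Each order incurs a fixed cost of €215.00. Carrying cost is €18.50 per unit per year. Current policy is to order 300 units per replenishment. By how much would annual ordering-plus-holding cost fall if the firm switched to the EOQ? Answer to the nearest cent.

Extra cost ≈ €4,081.84 per year

Annual demand D = 1,580 × 12 = 18,960.
EOQ = √(2DS/H) = √(2 × 18,960 × 215 / 18.5) ≈ 663.85.
Cost at Q* = (D/Q*)S + (Q*/2)H = √(2DSH) ≈ €12,281.16.
Cost at Q = 300: (18,960/300)×215 + (300/2)×18.5 = €13,588.00 + €2,775.00 = €16,363.00.
Excess = €16,363.00 − €12,281.16 = €4,081.84.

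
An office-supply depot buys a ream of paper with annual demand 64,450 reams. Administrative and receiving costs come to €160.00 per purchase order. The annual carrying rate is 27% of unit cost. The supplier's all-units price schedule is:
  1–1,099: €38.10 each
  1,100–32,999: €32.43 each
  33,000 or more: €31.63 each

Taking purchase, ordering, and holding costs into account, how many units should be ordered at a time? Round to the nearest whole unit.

Q* ≈ 1,535 reams

Holding cost per unit per year at price C is H = 0.27·C.
Evaluate total cost at each tier's feasible EOQ or, if the EOQ is below the tier, at the tier's minimum quantity.
Tier 1 (€38.10): EOQ = 1415.9 exceeds tier's upper bound 1099, so this tier is dominated.
EOQ at €32.43 = 1534.7 (feasible in tier 2): TC = 64,450×€32.43 + (64,450/1534.7)×160 + (1534.7/2)×0.27×€32.43 = €2,103,551.72.
EOQ at €31.63 = 1554.0 < 33000, so use break Q=33000: TC = 64,450×€31.63 + (64,450/33000.0)×160 + (33000.0/2)×0.27×€31.63 = €2,179,777.63.
Lowest total cost is €2,103,551.72 at Q = 1534.7.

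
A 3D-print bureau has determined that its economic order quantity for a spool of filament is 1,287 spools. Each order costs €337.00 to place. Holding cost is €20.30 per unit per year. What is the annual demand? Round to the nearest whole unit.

D ≈ 49,888 spools per year

Invert the EOQ relation Q*² = 2DS/H.
From Q* = √(2DS/H): D = Q*²H / (2S) = 1,287² × 20.3 / (2 × 337) = 49887.672.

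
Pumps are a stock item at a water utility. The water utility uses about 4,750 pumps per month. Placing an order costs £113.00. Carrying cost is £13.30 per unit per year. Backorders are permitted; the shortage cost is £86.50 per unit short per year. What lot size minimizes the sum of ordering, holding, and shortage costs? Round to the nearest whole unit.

Q* ≈ 1,057 pumps

Annual demand D = 4,750 × 12 = 57,000.
With planned backorders, Q* = √(2DS/H) · √((H+B)/B).
√(2DS/H) = √(2 × 57,000 × 113 / 13.3) = 984.160.
√((H+B)/B) = √((13.3+86.5)/86.5) = 1.0741.
Q* ≈ 1057.117.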